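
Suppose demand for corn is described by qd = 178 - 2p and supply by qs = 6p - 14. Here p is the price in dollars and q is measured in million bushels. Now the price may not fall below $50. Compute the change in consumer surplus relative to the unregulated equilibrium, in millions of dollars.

-2704

In a free market, 178 - 2p = 6p - 14 gives the equilibrium p* = 24, q* = 130.
Because the floor (50) lies above the market-clearing price, it is binding.
At p = 50: qd = 178 - 2·50 = 78 and qs = 6·50 - 14 = 286.
Consumer surplus without the control is ½ · (89 - 24) · 130 = 4225.
With the floor, consumers buy 78 units at 50, so CS = ½ · (89 - 50) · 78 = 1521.
Change in consumer surplus = 1521 - 4225 = -2704.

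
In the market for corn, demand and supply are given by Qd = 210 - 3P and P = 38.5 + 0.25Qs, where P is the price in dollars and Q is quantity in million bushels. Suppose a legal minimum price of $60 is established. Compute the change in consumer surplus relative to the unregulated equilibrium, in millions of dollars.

Rearranging supply gives Qs = 4P - 154. In a free market, 210 - 3P = 4P - 154 gives the equilibrium P* = 52, Q* = 54.
The floor of 60 is above the equilibrium price 52, so it binds.
At P = 60: Qd = 210 - 3·60 = 30 and Qs = 4·60 - 154 = 86.
Consumer surplus without the control is ½ · (70 - 52) · 54 = 486.
With the floor, consumers buy 30 units at 60, so CS = ½ · (70 - 60) · 30 = 150.
Change in consumer surplus = 150 - 486 = -336.

-336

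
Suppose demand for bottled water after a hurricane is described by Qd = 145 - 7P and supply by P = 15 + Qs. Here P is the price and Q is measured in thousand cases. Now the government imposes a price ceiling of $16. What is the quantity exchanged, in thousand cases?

1

Rearranging supply gives Qs = P - 15. Equilibrium: 145 - 7P = P - 15, so 160 = 8P and P* = 20, Q* = 5.
Because the ceiling (16) lies below the market-clearing price, it is binding.
At P = 16: Qd = 145 - 7·16 = 33 and Qs = 16 - 15 = 1.
The quantity actually transacted is the short side, supply: 1.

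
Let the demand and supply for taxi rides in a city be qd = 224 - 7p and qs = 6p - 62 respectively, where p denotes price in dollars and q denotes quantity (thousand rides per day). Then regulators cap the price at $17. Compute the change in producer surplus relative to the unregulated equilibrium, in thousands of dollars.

-275

In a free market, 224 - 7p = 6p - 62 gives the equilibrium p* = 22, q* = 70.
Since 17 < 22, the ceiling is binding.
At p = 17: qd = 224 - 7·17 = 105 and qs = 6·17 - 62 = 40.
Producer surplus without the control is ½ · (22 - 31/3) · 70 = 1225/3.
With the ceiling, producers sell 40 units at 17, so PS = ½ · (17 - 31/3) · 40 = 400/3.
Change in producer surplus = 400/3 - 1225/3 = -275.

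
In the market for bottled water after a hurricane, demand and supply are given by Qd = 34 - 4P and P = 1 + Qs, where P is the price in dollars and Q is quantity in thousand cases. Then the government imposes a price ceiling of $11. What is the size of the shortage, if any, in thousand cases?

Rearranging supply gives Qs = P - 1. In a free market, 34 - 4P = P - 1 gives the equilibrium P* = 7, Q* = 6.
Since 11 is above P* = 7, the ceiling does not bind and the free-market outcome prevails.
Since the control does not bind, there is no shortage.

0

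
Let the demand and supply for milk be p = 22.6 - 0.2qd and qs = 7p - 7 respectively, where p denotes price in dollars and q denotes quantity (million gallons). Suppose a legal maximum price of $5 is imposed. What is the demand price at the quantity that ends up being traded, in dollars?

Rearranging demand gives qd = 113 - 5p. Setting quantity demanded equal to quantity supplied, 113 - 5p = 7p - 7, gives p* = 10 and q* = 63.
Since 5 < 10, the ceiling is binding.
At p = 5: qd = 113 - 5·5 = 88 and qs = 7·5 - 7 = 28.
Only 28 units reach the market. On the demand curve, the marginal buyer's willingness to pay at q = 28 is (113 - 28)/5 = 17.

17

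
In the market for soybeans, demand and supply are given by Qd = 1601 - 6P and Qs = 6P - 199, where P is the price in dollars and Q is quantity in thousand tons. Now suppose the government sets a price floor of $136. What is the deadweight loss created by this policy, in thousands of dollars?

0

In a free market, 1601 - 6P = 6P - 199 gives the equilibrium P* = 150, Q* = 701.
The floor of 136 is below the equilibrium price 150, so it is not binding; the market clears at P* = 150, Q* = 701.
Since the control does not bind, no trades are prevented and deadweight loss is zero.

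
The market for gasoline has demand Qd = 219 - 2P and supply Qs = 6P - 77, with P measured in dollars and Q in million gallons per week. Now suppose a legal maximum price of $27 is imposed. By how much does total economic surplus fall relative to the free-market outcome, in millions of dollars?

Without the control the market clears where 219 - 2P = 6P - 77, i.e. P* = 37 and Q* = 145.
Because the ceiling (27) lies below the market-clearing price, it is binding.
At P = 27: Qd = 219 - 2·27 = 165 and Qs = 6·27 - 77 = 85.
Quantity traded falls to 85. At Q = 85 the demand price is (219 - 85)/2 = 67 and the supply price is (77 + 85)/6 = 27.
Deadweight loss = ½ · (67 - 27) · (145 - 85) = ½ · 40 · 60 = 1200.

1200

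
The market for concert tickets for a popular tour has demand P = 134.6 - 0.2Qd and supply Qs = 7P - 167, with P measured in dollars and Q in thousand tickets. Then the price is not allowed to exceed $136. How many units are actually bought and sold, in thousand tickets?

323

Rearranging demand gives Qd = 673 - 5P. Equilibrium: 673 - 5P = 7P - 167, so 840 = 12P and P* = 70, Q* = 323.
Since 136 is above P* = 70, the ceiling does not bind and the free-market outcome prevails.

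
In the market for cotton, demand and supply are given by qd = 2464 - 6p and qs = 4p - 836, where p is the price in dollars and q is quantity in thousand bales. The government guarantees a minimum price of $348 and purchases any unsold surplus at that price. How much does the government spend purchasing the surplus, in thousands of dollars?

Without the control the market clears where 2464 - 6p = 4p - 836, i.e. p* = 330 and q* = 484.
The floor of 348 is above the equilibrium price 330, so it binds.
At p = 348: qd = 2464 - 6·348 = 376 and qs = 4·348 - 836 = 556.
Surplus = qs - qd = 180.
Government expenditure = surplus × support price = 180 × 348 = 62640.

62640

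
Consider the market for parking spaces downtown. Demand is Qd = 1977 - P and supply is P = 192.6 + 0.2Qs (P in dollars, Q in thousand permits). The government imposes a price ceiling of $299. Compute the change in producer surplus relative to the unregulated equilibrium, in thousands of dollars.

-192814.5

Rearranging supply gives Qs = 5P - 963. Equilibrium: 1977 - P = 5P - 963, so 2940 = 6P and P* = 490, Q* = 1487.
Because the ceiling (299) lies below the market-clearing price, it is binding.
At P = 299: Qd = 1977 - 299 = 1678 and Qs = 5·299 - 963 = 532.
Producer surplus without the control is ½ · (490 - 192.6) · 1487 = 221116.9.
With the ceiling, producers sell 532 units at 299, so PS = ½ · (299 - 192.6) · 532 = 28302.4.
Change in producer surplus = 28302.4 - 221116.9 = -192814.5.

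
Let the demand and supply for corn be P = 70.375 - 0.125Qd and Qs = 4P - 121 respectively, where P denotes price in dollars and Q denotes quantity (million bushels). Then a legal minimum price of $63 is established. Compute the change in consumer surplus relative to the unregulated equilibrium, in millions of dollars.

-498

Rearranging demand gives Qd = 563 - 8P. Without the control the market clears where 563 - 8P = 4P - 121, i.e. P* = 57 and Q* = 107.
The floor of 63 is above the equilibrium price 57, so it binds.
At P = 63: Qd = 563 - 8·63 = 59 and Qs = 4·63 - 121 = 131.
Consumer surplus without the control is ½ · (70.375 - 57) · 107 = 715.5625.
With the floor, consumers buy 59 units at 63, so CS = ½ · (70.375 - 63) · 59 = 217.5625.
Change in consumer surplus = 217.5625 - 715.5625 = -498.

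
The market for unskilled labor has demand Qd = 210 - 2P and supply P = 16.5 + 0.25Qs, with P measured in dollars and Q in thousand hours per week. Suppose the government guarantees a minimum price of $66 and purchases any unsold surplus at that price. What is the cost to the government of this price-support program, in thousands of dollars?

Rearranging supply gives Qs = 4P - 66. In a free market, 210 - 2P = 4P - 66 gives the equilibrium P* = 46, Q* = 118.
The floor of 66 is above the equilibrium price 46, so it binds.
At P = 66: Qd = 210 - 2·66 = 78 and Qs = 4·66 - 66 = 198.
Surplus = Qs - Qd = 120.
Government expenditure = surplus × support price = 120 × 66 = 7920.

7920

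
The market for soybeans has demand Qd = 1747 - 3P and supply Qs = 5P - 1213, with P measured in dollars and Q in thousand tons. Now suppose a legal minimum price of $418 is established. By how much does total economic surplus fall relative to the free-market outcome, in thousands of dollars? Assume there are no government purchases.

5529.6

Setting quantity demanded equal to quantity supplied, 1747 - 3P = 5P - 1213, gives P* = 370 and Q* = 637.
Because the floor (418) lies above the market-clearing price, it is binding.
At P = 418: Qd = 1747 - 3·418 = 493 and Qs = 5·418 - 1213 = 877.
Quantity traded falls to 493. At Q = 493 the demand price is (1747 - 493)/3 = 418 and the supply price is (1213 + 493)/5 = 341.2.
Deadweight loss = ½ · (418 - 341.2) · (637 - 493) = ½ · 76.8 · 144 = 5529.6.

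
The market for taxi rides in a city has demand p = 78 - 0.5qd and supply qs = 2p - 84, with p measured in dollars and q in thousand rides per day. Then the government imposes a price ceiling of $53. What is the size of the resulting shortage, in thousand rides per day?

Rearranging demand gives qd = 156 - 2p. Equilibrium: 156 - 2p = 2p - 84, so 240 = 4p and p* = 60, q* = 36.
The ceiling of 53 is below the equilibrium price 60, so it binds.
At p = 53: qd = 156 - 2·53 = 50 and qs = 2·53 - 84 = 22.
Shortage = qd - qs = 50 - 22 = 28.

28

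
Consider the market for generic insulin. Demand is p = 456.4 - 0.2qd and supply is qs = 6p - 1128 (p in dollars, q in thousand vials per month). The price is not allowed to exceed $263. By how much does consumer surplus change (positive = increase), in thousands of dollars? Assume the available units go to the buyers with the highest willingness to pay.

Rearranging demand gives qd = 2282 - 5p. Setting quantity demanded equal to quantity supplied, 2282 - 5p = 6p - 1128, gives p* = 310 and q* = 732.
Because the ceiling (263) lies below the market-clearing price, it is binding.
At p = 263: qd = 2282 - 5·263 = 967 and qs = 6·263 - 1128 = 450.
Consumer surplus without the control is ½ · (456.4 - 310) · 732 = 53582.4.
With the ceiling, 450 units are sold at 263 (assume they go to the highest-value buyers). The demand price at q = 450 is 366.4, so CS = ½ · [(456.4 - 263) + (366.4 - 263)] · 450 = 66780.
Change in consumer surplus = 66780 - 53582.4 = 13197.6.

13197.6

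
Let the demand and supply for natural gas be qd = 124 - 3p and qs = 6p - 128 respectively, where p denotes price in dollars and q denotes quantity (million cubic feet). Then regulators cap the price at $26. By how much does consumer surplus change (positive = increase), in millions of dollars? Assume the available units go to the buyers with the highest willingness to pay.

32

Setting quantity demanded equal to quantity supplied, 124 - 3p = 6p - 128, gives p* = 28 and q* = 40.
Because the ceiling (26) lies below the market-clearing price, it is binding.
At p = 26: qd = 124 - 3·26 = 46 and qs = 6·26 - 128 = 28.
Consumer surplus without the control is ½ · (124/3 - 28) · 40 = 800/3.
With the ceiling, 28 units are sold at 26 (assume they go to the highest-value buyers). The demand price at q = 28 is 32, so CS = ½ · [(124/3 - 26) + (32 - 26)] · 28 = 896/3.
Change in consumer surplus = 896/3 - 800/3 = 32.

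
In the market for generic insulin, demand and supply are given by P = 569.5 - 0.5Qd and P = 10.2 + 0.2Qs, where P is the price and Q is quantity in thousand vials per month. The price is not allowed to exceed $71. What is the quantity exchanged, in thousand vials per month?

Rearranging demand gives Qd = 1139 - 2P; rearranging supply gives Qs = 5P - 51. In a free market, 1139 - 2P = 5P - 51 gives the equilibrium P* = 170, Q* = 799.
Since 71 < 170, the ceiling is binding.
At P = 71: Qd = 1139 - 2·71 = 997 and Qs = 5·71 - 51 = 304.
The quantity actually transacted is the short side, supply: 304.

304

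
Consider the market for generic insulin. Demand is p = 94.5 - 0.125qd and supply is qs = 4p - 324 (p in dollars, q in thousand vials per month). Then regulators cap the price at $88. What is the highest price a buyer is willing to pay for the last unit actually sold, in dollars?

Rearranging demand gives qd = 756 - 8p. Without the control the market clears where 756 - 8p = 4p - 324, i.e. p* = 90 and q* = 36.
Because the ceiling (88) lies below the market-clearing price, it is binding.
At p = 88: qd = 756 - 8·88 = 52 and qs = 4·88 - 324 = 28.
Only 28 units reach the market. On the demand curve, the marginal buyer's willingness to pay at q = 28 is (756 - 28)/8 = 91.

91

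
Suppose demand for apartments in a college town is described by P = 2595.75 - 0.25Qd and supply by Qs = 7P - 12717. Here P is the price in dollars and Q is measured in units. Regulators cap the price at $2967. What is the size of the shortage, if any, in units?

0

Rearranging demand gives Qd = 10383 - 4P. Setting quantity demanded equal to quantity supplied, 10383 - 4P = 7P - 12717, gives P* = 2100 and Q* = 1983.
Since 2967 is above P* = 2100, the ceiling does not bind and the free-market outcome prevails.
Since the control does not bind, there is no shortage.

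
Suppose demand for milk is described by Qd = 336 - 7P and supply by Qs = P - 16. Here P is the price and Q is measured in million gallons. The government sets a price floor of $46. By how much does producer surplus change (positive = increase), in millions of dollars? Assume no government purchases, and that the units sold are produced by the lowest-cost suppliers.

-70

Without the control the market clears where 336 - 7P = P - 16, i.e. P* = 44 and Q* = 28.
Because the floor (46) lies above the market-clearing price, it is binding.
At P = 46: Qd = 336 - 7·46 = 14 and Qs = 46 - 16 = 30.
Producer surplus without the control is ½ · (44 - 16) · 28 = 392.
With the floor, 14 units are sold at 46. The supply price at Q = 14 is 30, so PS = ½ · [(46 - 16) + (46 - 30)] · 14 = 322.
Change in producer surplus = 322 - 392 = -70.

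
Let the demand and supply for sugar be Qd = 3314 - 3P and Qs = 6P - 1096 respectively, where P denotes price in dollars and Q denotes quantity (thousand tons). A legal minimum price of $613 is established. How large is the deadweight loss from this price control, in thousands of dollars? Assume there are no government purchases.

34040.25

Without the control the market clears where 3314 - 3P = 6P - 1096, i.e. P* = 490 and Q* = 1844.
The floor of 613 is above the equilibrium price 490, so it binds.
At P = 613: Qd = 3314 - 3·613 = 1475 and Qs = 6·613 - 1096 = 2582.
Quantity traded falls to 1475. At Q = 1475 the demand price is (3314 - 1475)/3 = 613 and the supply price is (1096 + 1475)/6 = 428.5.
Deadweight loss = ½ · (613 - 428.5) · (1844 - 1475) = ½ · 184.5 · 369 = 34040.25.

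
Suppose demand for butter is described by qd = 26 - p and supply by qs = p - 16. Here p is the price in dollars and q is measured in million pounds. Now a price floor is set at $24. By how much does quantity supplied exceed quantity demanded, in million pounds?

6

Without the control the market clears where 26 - p = p - 16, i.e. p* = 21 and q* = 5.
Because the floor (24) lies above the market-clearing price, it is binding.
At p = 24: qd = 26 - 24 = 2 and qs = 24 - 16 = 8.
Surplus = qs - qd = 8 - 2 = 6.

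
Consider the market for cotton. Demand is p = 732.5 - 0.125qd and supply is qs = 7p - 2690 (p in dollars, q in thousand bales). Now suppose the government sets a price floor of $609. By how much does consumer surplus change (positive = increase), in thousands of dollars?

Rearranging demand gives qd = 5860 - 8p. Without the control the market clears where 5860 - 8p = 7p - 2690, i.e. p* = 570 and q* = 1300.
Since 609 > 570, the floor is binding.
At p = 609: qd = 5860 - 8·609 = 988 and qs = 7·609 - 2690 = 1573.
Consumer surplus without the control is ½ · (732.5 - 570) · 1300 = 105625.
With the floor, consumers buy 988 units at 609, so CS = ½ · (732.5 - 609) · 988 = 61009.
Change in consumer surplus = 61009 - 105625 = -44616.

-44616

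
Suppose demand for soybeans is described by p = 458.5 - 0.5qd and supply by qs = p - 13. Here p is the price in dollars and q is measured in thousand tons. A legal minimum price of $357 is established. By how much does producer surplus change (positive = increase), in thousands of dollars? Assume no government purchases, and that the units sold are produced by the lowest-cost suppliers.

Rearranging demand gives qd = 917 - 2p. Setting quantity demanded equal to quantity supplied, 917 - 2p = p - 13, gives p* = 310 and q* = 297.
The floor of 357 is above the equilibrium price 310, so it binds.
At p = 357: qd = 917 - 2·357 = 203 and qs = 357 - 13 = 344.
Producer surplus without the control is ½ · (310 - 13) · 297 = 44104.5.
With the floor, 203 units are sold at 357. The supply price at q = 203 is 216, so PS = ½ · [(357 - 13) + (357 - 216)] · 203 = 49227.5.
Change in producer surplus = 49227.5 - 44104.5 = 5123.

5123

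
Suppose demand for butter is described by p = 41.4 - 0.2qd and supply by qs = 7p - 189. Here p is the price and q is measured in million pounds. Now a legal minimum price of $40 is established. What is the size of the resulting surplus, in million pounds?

Rearranging demand gives qd = 207 - 5p. Without the control the market clears where 207 - 5p = 7p - 189, i.e. p* = 33 and q* = 42.
Since 40 > 33, the floor is binding.
At p = 40: qd = 207 - 5·40 = 7 and qs = 7·40 - 189 = 91.
Surplus = qs - qd = 91 - 7 = 84.

84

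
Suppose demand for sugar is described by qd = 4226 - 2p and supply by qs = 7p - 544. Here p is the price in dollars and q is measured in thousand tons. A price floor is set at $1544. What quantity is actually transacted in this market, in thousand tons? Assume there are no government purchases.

1138

In a free market, 4226 - 2p = 7p - 544 gives the equilibrium p* = 530, q* = 3166.
The floor of 1544 is above the equilibrium price 530, so it binds.
At p = 1544: qd = 4226 - 2·1544 = 1138 and qs = 7·1544 - 544 = 10264.
The quantity actually transacted is the short side, demand: 1138.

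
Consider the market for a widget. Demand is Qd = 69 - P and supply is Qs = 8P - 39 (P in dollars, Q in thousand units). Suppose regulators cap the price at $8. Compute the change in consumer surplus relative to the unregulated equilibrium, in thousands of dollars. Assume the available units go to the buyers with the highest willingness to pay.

In a free market, 69 - P = 8P - 39 gives the equilibrium P* = 12, Q* = 57.
Since 8 < 12, the ceiling is binding.
At P = 8: Qd = 69 - 8 = 61 and Qs = 8·8 - 39 = 25.
Consumer surplus without the control is ½ · (69 - 12) · 57 = 1624.5.
With the ceiling, 25 units are sold at 8 (assume they go to the highest-value buyers). The demand price at Q = 25 is 44, so CS = ½ · [(69 - 8) + (44 - 8)] · 25 = 1212.5.
Change in consumer surplus = 1212.5 - 1624.5 = -412.

-412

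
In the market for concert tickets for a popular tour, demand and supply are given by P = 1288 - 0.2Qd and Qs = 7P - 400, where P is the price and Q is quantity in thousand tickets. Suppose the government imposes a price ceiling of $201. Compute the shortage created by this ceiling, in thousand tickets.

Rearranging demand gives Qd = 6440 - 5P. In a free market, 6440 - 5P = 7P - 400 gives the equilibrium P* = 570, Q* = 3590.
The ceiling of 201 is below the equilibrium price 570, so it binds.
At P = 201: Qd = 6440 - 5·201 = 5435 and Qs = 7·201 - 400 = 1007.
Shortage = Qd - Qs = 5435 - 1007 = 4428.

4428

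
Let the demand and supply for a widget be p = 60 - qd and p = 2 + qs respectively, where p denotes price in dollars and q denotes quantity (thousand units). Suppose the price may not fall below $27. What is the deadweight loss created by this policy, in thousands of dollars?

0

Rearranging demand gives qd = 60 - p; rearranging supply gives qs = p - 2. In a free market, 60 - p = p - 2 gives the equilibrium p* = 31, q* = 29.
Since 27 is below p* = 31, the floor does not bind and the free-market outcome prevails.
Since the control does not bind, no trades are prevented and deadweight loss is zero.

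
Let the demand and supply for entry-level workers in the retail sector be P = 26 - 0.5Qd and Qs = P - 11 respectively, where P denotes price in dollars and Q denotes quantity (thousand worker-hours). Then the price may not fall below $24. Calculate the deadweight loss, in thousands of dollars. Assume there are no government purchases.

Rearranging demand gives Qd = 52 - 2P. Equilibrium: 52 - 2P = P - 11, so 63 = 3P and P* = 21, Q* = 10.
Because the floor (24) lies above the market-clearing price, it is binding.
At P = 24: Qd = 52 - 2·24 = 4 and Qs = 24 - 11 = 13.
Quantity traded falls to 4. At Q = 4 the demand price is (52 - 4)/2 = 24 and the supply price is 11 + 4 = 15.
Deadweight loss = ½ · (24 - 15) · (10 - 4) = ½ · 9 · 6 = 27.

27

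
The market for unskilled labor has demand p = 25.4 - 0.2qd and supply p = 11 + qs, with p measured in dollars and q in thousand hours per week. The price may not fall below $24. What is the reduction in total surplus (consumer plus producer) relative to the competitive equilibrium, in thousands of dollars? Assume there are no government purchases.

Rearranging demand gives qd = 127 - 5p; rearranging supply gives qs = p - 11. Without the control the market clears where 127 - 5p = p - 11, i.e. p* = 23 and q* = 12.
Since 24 > 23, the floor is binding.
At p = 24: qd = 127 - 5·24 = 7 and qs = 24 - 11 = 13.
Quantity traded falls to 7. At q = 7 the demand price is (127 - 7)/5 = 24 and the supply price is 11 + 7 = 18.
Deadweight loss = ½ · (24 - 18) · (12 - 7) = ½ · 6 · 5 = 15.

15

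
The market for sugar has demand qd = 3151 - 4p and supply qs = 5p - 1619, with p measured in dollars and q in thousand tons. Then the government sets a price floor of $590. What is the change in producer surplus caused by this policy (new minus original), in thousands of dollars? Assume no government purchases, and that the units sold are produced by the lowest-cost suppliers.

41700

Equilibrium: 3151 - 4p = 5p - 1619, so 4770 = 9p and p* = 530, q* = 1031.
Because the floor (590) lies above the market-clearing price, it is binding.
At p = 590: qd = 3151 - 4·590 = 791 and qs = 5·590 - 1619 = 1331.
Producer surplus without the control is ½ · (530 - 323.8) · 1031 = 106296.1.
With the floor, 791 units are sold at 590. The supply price at q = 791 is 482, so PS = ½ · [(590 - 323.8) + (590 - 482)] · 791 = 147996.1.
Change in producer surplus = 147996.1 - 106296.1 = 41700.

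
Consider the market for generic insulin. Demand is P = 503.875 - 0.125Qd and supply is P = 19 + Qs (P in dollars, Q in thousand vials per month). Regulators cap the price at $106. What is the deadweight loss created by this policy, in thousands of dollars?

Rearranging demand gives Qd = 4031 - 8P; rearranging supply gives Qs = P - 19. Setting quantity demanded equal to quantity supplied, 4031 - 8P = P - 19, gives P* = 450 and Q* = 431.
The ceiling of 106 is below the equilibrium price 450, so it binds.
At P = 106: Qd = 4031 - 8·106 = 3183 and Qs = 106 - 19 = 87.
Quantity traded falls to 87. At Q = 87 the demand price is (4031 - 87)/8 = 493 and the supply price is 19 + 87 = 106.
Deadweight loss = ½ · (493 - 106) · (431 - 87) = ½ · 387 · 344 = 66564.

66564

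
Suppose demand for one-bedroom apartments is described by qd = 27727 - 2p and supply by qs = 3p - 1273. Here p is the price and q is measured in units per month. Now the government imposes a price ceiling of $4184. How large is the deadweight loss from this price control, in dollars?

Equilibrium: 27727 - 2p = 3p - 1273, so 29000 = 5p and p* = 5800, q* = 16127.
Since 4184 < 5800, the ceiling is binding.
At p = 4184: qd = 27727 - 2·4184 = 19359 and qs = 3·4184 - 1273 = 11279.
Quantity traded falls to 11279. At q = 11279 the demand price is (27727 - 11279)/2 = 8224 and the supply price is (1273 + 11279)/3 = 4184.
Deadweight loss = ½ · (8224 - 4184) · (16127 - 11279) = ½ · 4040 · 4848 = 9792960.

9792960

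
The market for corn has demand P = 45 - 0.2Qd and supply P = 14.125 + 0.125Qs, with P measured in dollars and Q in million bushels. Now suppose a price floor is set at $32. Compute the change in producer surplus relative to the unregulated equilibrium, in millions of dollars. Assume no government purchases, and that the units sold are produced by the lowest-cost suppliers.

333.75

Rearranging demand gives Qd = 225 - 5P; rearranging supply gives Qs = 8P - 113. In a free market, 225 - 5P = 8P - 113 gives the equilibrium P* = 26, Q* = 95.
The floor of 32 is above the equilibrium price 26, so it binds.
At P = 32: Qd = 225 - 5·32 = 65 and Qs = 8·32 - 113 = 143.
Producer surplus without the control is ½ · (26 - 14.125) · 95 = 564.0625.
With the floor, 65 units are sold at 32. The supply price at Q = 65 is 22.25, so PS = ½ · [(32 - 14.125) + (32 - 22.25)] · 65 = 897.8125.
Change in producer surplus = 897.8125 - 564.0625 = 333.75.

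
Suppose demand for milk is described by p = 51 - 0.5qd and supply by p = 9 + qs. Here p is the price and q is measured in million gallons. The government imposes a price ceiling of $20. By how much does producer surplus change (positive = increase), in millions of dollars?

-331.5

Rearranging demand gives qd = 102 - 2p; rearranging supply gives qs = p - 9. Equilibrium: 102 - 2p = p - 9, so 111 = 3p and p* = 37, q* = 28.
Since 20 < 37, the ceiling is binding.
At p = 20: qd = 102 - 2·20 = 62 and qs = 20 - 9 = 11.
Producer surplus without the control is ½ · (37 - 9) · 28 = 392.
With the ceiling, producers sell 11 units at 20, so PS = ½ · (20 - 9) · 11 = 60.5.
Change in producer surplus = 60.5 - 392 = -331.5.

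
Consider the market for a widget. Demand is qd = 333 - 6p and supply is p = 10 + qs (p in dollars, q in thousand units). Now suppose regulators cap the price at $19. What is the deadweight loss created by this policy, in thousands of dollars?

Rearranging supply gives qs = p - 10. In a free market, 333 - 6p = p - 10 gives the equilibrium p* = 49, q* = 39.
The ceiling of 19 is below the equilibrium price 49, so it binds.
At p = 19: qd = 333 - 6·19 = 219 and qs = 19 - 10 = 9.
Quantity traded falls to 9. At q = 9 the demand price is (333 - 9)/6 = 54 and the supply price is 10 + 9 = 19.
Deadweight loss = ½ · (54 - 19) · (39 - 9) = ½ · 35 · 30 = 525.

525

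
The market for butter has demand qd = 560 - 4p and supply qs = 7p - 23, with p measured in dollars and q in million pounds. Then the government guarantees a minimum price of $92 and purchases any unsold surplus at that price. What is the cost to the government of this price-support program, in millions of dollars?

Setting quantity demanded equal to quantity supplied, 560 - 4p = 7p - 23, gives p* = 53 and q* = 348.
The floor of 92 is above the equilibrium price 53, so it binds.
At p = 92: qd = 560 - 4·92 = 192 and qs = 7·92 - 23 = 621.
Surplus = qs - qd = 429.
Government expenditure = surplus × support price = 429 × 92 = 39468.

39468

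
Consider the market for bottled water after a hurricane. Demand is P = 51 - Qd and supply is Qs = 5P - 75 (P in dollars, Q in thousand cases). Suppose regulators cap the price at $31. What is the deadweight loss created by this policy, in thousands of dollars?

0

Rearranging demand gives Qd = 51 - P. Without the control the market clears where 51 - P = 5P - 75, i.e. P* = 21 and Q* = 30.
Since 31 is above P* = 21, the ceiling does not bind and the free-market outcome prevails.
Since the control does not bind, no trades are prevented and deadweight loss is zero.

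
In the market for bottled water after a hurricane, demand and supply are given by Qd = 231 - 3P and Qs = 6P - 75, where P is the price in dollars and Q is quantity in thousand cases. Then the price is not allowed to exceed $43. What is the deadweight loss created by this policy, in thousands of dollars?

0

In a free market, 231 - 3P = 6P - 75 gives the equilibrium P* = 34, Q* = 129.
The ceiling of 43 is above the equilibrium price 34, so it is not binding; the market clears at P* = 34, Q* = 129.
Since the control does not bind, no trades are prevented and deadweight loss is zero.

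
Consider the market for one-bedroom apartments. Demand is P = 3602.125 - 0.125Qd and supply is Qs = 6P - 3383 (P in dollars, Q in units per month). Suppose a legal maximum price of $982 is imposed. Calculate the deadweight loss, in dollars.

Rearranging demand gives Qd = 28817 - 8P. In a free market, 28817 - 8P = 6P - 3383 gives the equilibrium P* = 2300, Q* = 10417.
The ceiling of 982 is below the equilibrium price 2300, so it binds.
At P = 982: Qd = 28817 - 8·982 = 20961 and Qs = 6·982 - 3383 = 2509.
Quantity traded falls to 2509. At Q = 2509 the demand price is (28817 - 2509)/8 = 3288.5 and the supply price is (3383 + 2509)/6 = 982.
Deadweight loss = ½ · (3288.5 - 982) · (10417 - 2509) = ½ · 2306.5 · 7908 = 9119901.

9119901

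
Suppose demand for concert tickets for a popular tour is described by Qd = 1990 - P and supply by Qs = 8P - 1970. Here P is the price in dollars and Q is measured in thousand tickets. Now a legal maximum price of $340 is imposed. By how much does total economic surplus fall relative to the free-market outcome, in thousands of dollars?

360000

Equilibrium: 1990 - P = 8P - 1970, so 3960 = 9P and P* = 440, Q* = 1550.
Since 340 < 440, the ceiling is binding.
At P = 340: Qd = 1990 - 340 = 1650 and Qs = 8·340 - 1970 = 750.
Quantity traded falls to 750. At Q = 750 the demand price is 1990 - 750 = 1240 and the supply price is (1970 + 750)/8 = 340.
Deadweight loss = ½ · (1240 - 340) · (1550 - 750) = ½ · 900 · 800 = 360000.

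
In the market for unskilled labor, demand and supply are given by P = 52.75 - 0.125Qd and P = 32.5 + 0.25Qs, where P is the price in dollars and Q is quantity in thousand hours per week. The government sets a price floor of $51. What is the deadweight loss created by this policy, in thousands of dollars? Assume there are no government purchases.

300

Rearranging demand gives Qd = 422 - 8P; rearranging supply gives Qs = 4P - 130. Equilibrium: 422 - 8P = 4P - 130, so 552 = 12P and P* = 46, Q* = 54.
Since 51 > 46, the floor is binding.
At P = 51: Qd = 422 - 8·51 = 14 and Qs = 4·51 - 130 = 74.
Quantity traded falls to 14. At Q = 14 the demand price is (422 - 14)/8 = 51 and the supply price is (130 + 14)/4 = 36.
Deadweight loss = ½ · (51 - 36) · (54 - 14) = ½ · 15 · 40 = 300.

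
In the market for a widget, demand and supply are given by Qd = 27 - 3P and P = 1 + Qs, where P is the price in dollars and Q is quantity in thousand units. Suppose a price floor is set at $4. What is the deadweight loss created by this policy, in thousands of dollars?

0

Rearranging supply gives Qs = P - 1. Equilibrium: 27 - 3P = P - 1, so 28 = 4P and P* = 7, Q* = 6.
The floor of 4 is below the equilibrium price 7, so it is not binding; the market clears at P* = 7, Q* = 6.
Since the control does not bind, no trades are prevented and deadweight loss is zero.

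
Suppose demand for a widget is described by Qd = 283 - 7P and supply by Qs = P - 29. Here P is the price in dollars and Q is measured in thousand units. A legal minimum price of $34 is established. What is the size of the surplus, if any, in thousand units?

In a free market, 283 - 7P = P - 29 gives the equilibrium P* = 39, Q* = 10.
The floor of 34 is below the equilibrium price 39, so it is not binding; the market clears at P* = 39, Q* = 10.
Since the control does not bind, there is no surplus.

0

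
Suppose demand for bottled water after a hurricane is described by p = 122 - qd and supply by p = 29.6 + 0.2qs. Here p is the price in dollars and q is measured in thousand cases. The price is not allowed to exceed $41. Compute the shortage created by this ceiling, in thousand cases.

24

Rearranging demand gives qd = 122 - p; rearranging supply gives qs = 5p - 148. Without the control the market clears where 122 - p = 5p - 148, i.e. p* = 45 and q* = 77.
The ceiling of 41 is below the equilibrium price 45, so it binds.
At p = 41: qd = 122 - 41 = 81 and qs = 5·41 - 148 = 57.
Shortage = qd - qs = 81 - 57 = 24.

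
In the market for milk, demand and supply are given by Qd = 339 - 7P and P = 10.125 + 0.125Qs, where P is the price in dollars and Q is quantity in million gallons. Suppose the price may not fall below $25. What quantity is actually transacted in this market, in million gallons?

Rearranging supply gives Qs = 8P - 81. In a free market, 339 - 7P = 8P - 81 gives the equilibrium P* = 28, Q* = 143.
Since 25 is below P* = 28, the floor does not bind and the free-market outcome prevails.

143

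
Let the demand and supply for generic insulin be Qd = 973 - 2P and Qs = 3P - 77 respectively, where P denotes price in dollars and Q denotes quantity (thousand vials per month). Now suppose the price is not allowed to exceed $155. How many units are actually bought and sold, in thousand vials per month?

388

In a free market, 973 - 2P = 3P - 77 gives the equilibrium P* = 210, Q* = 553.
Since 155 < 210, the ceiling is binding.
At P = 155: Qd = 973 - 2·155 = 663 and Qs = 3·155 - 77 = 388.
The quantity actually transacted is the short side, supply: 388.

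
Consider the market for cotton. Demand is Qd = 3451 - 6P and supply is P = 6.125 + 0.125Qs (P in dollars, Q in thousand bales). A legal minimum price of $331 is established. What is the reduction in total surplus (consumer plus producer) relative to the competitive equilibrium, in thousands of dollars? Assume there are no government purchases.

Rearranging supply gives Qs = 8P - 49. Without the control the market clears where 3451 - 6P = 8P - 49, i.e. P* = 250 and Q* = 1951.
Since 331 > 250, the floor is binding.
At P = 331: Qd = 3451 - 6·331 = 1465 and Qs = 8·331 - 49 = 2599.
Quantity traded falls to 1465. At Q = 1465 the demand price is (3451 - 1465)/6 = 331 and the supply price is (49 + 1465)/8 = 189.25.
Deadweight loss = ½ · (331 - 189.25) · (1951 - 1465) = ½ · 141.75 · 486 = 34445.25.

34445.25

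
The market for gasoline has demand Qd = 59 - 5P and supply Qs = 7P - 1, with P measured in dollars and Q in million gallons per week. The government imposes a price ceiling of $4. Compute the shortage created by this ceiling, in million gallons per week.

12

Setting quantity demanded equal to quantity supplied, 59 - 5P = 7P - 1, gives P* = 5 and Q* = 34.
Because the ceiling (4) lies below the market-clearing price, it is binding.
At P = 4: Qd = 59 - 5·4 = 39 and Qs = 7·4 - 1 = 27.
Shortage = Qd - Qs = 39 - 27 = 12.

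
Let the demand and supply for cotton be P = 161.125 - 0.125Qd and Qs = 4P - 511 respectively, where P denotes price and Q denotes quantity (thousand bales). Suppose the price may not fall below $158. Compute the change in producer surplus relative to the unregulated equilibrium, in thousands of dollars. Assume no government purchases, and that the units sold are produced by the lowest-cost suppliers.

Rearranging demand gives Qd = 1289 - 8P. Without the control the market clears where 1289 - 8P = 4P - 511, i.e. P* = 150 and Q* = 89.
Because the floor (158) lies above the market-clearing price, it is binding.
At P = 158: Qd = 1289 - 8·158 = 25 and Qs = 4·158 - 511 = 121.
Producer surplus without the control is ½ · (150 - 127.75) · 89 = 990.125.
With the floor, 25 units are sold at 158. The supply price at Q = 25 is 134, so PS = ½ · [(158 - 127.75) + (158 - 134)] · 25 = 678.125.
Change in producer surplus = 678.125 - 990.125 = -312.

-312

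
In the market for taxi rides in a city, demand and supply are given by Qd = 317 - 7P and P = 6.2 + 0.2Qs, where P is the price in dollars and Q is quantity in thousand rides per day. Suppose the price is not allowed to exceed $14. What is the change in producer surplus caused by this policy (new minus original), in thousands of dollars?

-1147.5

Rearranging supply gives Qs = 5P - 31. In a free market, 317 - 7P = 5P - 31 gives the equilibrium P* = 29, Q* = 114.
The ceiling of 14 is below the equilibrium price 29, so it binds.
At P = 14: Qd = 317 - 7·14 = 219 and Qs = 5·14 - 31 = 39.
Producer surplus without the control is ½ · (29 - 6.2) · 114 = 1299.6.
With the ceiling, producers sell 39 units at 14, so PS = ½ · (14 - 6.2) · 39 = 152.1.
Change in producer surplus = 152.1 - 1299.6 = -1147.5.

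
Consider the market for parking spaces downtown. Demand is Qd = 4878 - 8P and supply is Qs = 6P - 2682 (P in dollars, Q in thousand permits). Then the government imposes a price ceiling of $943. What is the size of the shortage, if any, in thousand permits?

0

Equilibrium: 4878 - 8P = 6P - 2682, so 7560 = 14P and P* = 540, Q* = 558.
The ceiling of 943 is above the equilibrium price 540, so it is not binding; the market clears at P* = 540, Q* = 558.
Since the control does not bind, there is no shortage.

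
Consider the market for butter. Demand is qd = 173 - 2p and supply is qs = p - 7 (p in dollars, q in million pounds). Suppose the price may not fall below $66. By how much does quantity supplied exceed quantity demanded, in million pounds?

18

Setting quantity demanded equal to quantity supplied, 173 - 2p = p - 7, gives p* = 60 and q* = 53.
Because the floor (66) lies above the market-clearing price, it is binding.
At p = 66: qd = 173 - 2·66 = 41 and qs = 66 - 7 = 59.
Surplus = qs - qd = 59 - 41 = 18.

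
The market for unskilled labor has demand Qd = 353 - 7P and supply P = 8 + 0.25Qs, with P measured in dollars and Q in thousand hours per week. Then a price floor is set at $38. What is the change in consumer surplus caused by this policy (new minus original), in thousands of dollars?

-292.5

Rearranging supply gives Qs = 4P - 32. Without the control the market clears where 353 - 7P = 4P - 32, i.e. P* = 35 and Q* = 108.
The floor of 38 is above the equilibrium price 35, so it binds.
At P = 38: Qd = 353 - 7·38 = 87 and Qs = 4·38 - 32 = 120.
Consumer surplus without the control is ½ · (353/7 - 35) · 108 = 5832/7.
With the floor, consumers buy 87 units at 38, so CS = ½ · (353/7 - 38) · 87 = 7569/14.
Change in consumer surplus = 7569/14 - 5832/7 = -292.5.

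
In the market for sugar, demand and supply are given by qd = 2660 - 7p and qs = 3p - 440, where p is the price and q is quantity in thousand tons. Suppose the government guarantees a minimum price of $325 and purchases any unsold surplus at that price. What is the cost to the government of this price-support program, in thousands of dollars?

Equilibrium: 2660 - 7p = 3p - 440, so 3100 = 10p and p* = 310, q* = 490.
The floor of 325 is above the equilibrium price 310, so it binds.
At p = 325: qd = 2660 - 7·325 = 385 and qs = 3·325 - 440 = 535.
Surplus = qs - qd = 150.
Government expenditure = surplus × support price = 150 × 325 = 48750.

48750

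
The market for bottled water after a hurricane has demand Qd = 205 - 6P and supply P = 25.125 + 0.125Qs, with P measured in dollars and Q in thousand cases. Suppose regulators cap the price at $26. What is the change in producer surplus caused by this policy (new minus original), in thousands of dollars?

Rearranging supply gives Qs = 8P - 201. Equilibrium: 205 - 6P = 8P - 201, so 406 = 14P and P* = 29, Q* = 31.
Because the ceiling (26) lies below the market-clearing price, it is binding.
At P = 26: Qd = 205 - 6·26 = 49 and Qs = 8·26 - 201 = 7.
Producer surplus without the control is ½ · (29 - 25.125) · 31 = 60.0625.
With the ceiling, producers sell 7 units at 26, so PS = ½ · (26 - 25.125) · 7 = 3.0625.
Change in producer surplus = 3.0625 - 60.0625 = -57.

-57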